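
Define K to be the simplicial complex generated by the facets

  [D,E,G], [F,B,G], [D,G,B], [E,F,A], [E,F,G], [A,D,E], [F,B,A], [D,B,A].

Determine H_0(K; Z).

Order the vertices as A < B < D < E < F < G. Listing each simplex with vertices in this order, K has dimension 2 with simplices:

  0-simplices (6): A, B, D, E, F, G
  1-simplices (12): AB, AD, AE, AF, BD, BF, BG, DE, DG, EF, EG, FG
  2-simplices (8): ABD, ABF, ADE, AEF, BDG, BFG, DEG, EFG

giving chain groups C_0 ≅ Z^6, C_1 ≅ Z^12, C_2 ≅ Z^8.

Boundary ∂_1: C_1 → C_0 is given by ∂[p,q] = [q] − [p].
As a 6×12 matrix over Z this has rank 5, with invariant factors (1,1,1,1,1).

The boundary map ∂_2: C_2 → C_1 acts by ∂[p,q,r] = [q,r] − [p,r] + [p,q]. For instance
  ∂AEF = EF − AF + AE,
  ∂BDG = DG − BG + BD.
The resulting 12×8 matrix has rank 7, and its Smith normal form has invariant factors (1,1,1,1,1,1,1).

Computing H_k = (kernel of ∂_k) / (image of ∂_{k+1}):

  H_0: rank C_0 − rank ∂_1 = 6 − 5 = 1, and the invariant factors of ∂_1 are all 1, so H_0 = Z.

H_0 ≅ Z.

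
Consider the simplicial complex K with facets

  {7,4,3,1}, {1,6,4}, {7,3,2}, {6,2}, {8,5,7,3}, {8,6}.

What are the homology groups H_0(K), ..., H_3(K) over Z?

H_0 = Z,  H_1 = Z^2,  H_2 = 0,  H_3 = 0.

Order the vertices as 1 < 2 < 3 < 4 < 5 < 6 < 7 < 8. Listing each simplex with vertices in this order, K has dimension 3 with simplices:

  0-simplices (8): [1], [2], [3], [4], [5], [6], [7], [8]
  1-simplices (17): [1,3], [1,4], [1,6], [1,7], [2,3], [2,6], [2,7], [3,4], [3,5], [3,7], [3,8], [4,6], [4,7], [5,7], [5,8], [6,8], [7,8]
  2-simplices (10): [1,3,4], [1,3,7], [1,4,6], [1,4,7], [2,3,7], [3,4,7], [3,5,7], [3,5,8], [3,7,8], [5,7,8]
  3-simplices (2): [1,3,4,7], [3,5,7,8]

giving chain groups C_0 ≅ Z^8, C_1 ≅ Z^17, C_2 ≅ Z^10, C_3 ≅ Z^2.

∂_1: C_1 → C_0 maps an edge to its endpoints' difference, ∂[p,q] = q − p.
This gives a 8×17 integer matrix of rank 7; reducing to Smith normal form yields diagonal entries (1,1,1,1,1,1,1).

Boundary ∂_2: C_2 → C_1 maps a triangle to the signed sum of its edges. For instance
  ∂[1,3,4] = [3,4] − [1,4] + [1,3],
  ∂[2,3,7] = [3,7] − [2,7] + [2,3].
The resulting 17×10 matrix has rank 8, and its Smith normal form has invariant factors (1,1,1,1,1,1,1,1).

∂_3: C_3 → C_2 sends each 3-simplex σ to the alternating sum Σ_i (−1)^i (σ with its i-th vertex removed). For instance
  ∂[3,5,7,8] = [5,7,8] − [3,7,8] + [3,5,8] − [3,5,7],
  ∂[1,3,4,7] = [3,4,7] − [1,4,7] + [1,3,7] − [1,3,4].
As a 10×2 matrix over Z this has rank 2, with invariant factors (1,1).

Reading off H_k = ker ∂_k / im ∂_{k+1}:

  H_0: rank C_0 − rank ∂_1 = 8 − 7 = 1, and the invariant factors of ∂_1 are all 1, so H_0 = Z.
  H_1: rank ker ∂_1 − rank ∂_2 = (17 − 7) − 8 = 2, and the invariant factors of ∂_2 are all 1, so H_1 = Z^2.
  H_2: rank ker ∂_2 − rank ∂_3 = (10 − 8) − 2 = 0, and the invariant factors of ∂_3 are all 1, so H_2 = 0.
  H_3: rank ker ∂_3 − rank ∂_4 = (2 − 2) − 0 = 0, and there is no ∂_4, so H_3 = 0.

As a check, the Euler characteristic is 8 − 17 + 10 − 2 = -1, which agrees with 1 − 2 + 0 − 0 = -1.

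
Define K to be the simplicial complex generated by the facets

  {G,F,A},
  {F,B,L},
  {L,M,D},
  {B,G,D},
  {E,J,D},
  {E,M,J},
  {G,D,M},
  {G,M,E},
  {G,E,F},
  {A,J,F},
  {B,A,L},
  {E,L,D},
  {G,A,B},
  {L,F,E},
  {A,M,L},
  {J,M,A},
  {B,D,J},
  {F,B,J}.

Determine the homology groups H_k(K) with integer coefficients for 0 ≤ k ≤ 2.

We work with the vertex ordering A < B < D < E < F < G < J < L < M. The simplices of K, each written with vertices in increasing order, are:

  0-simplices (9): A, B, D, E, F, G, J, L, M
  1-simplices (27): AB, AF, AG, AJ, AL, AM, BD, BF, BG, BJ, BL, DE, DG, DJ, DL, DM, EF, EG, EJ, EL, EM, FG, FJ, FL, GM, JM, LM
  2-simplices (18): ABG, ABL, AFG, AFJ, AJM, ALM, BDG, BDJ, BFJ, BFL, DEJ, DEL, DGM, DLM, EFG, EFL, EGM, EJM

Hence C_0 ≅ Z^9, C_1 ≅ Z^27, C_2 ≅ Z^18.

Boundary ∂_1: C_1 → C_0 maps an edge to its endpoints' difference, ∂[p,q] = q − p. For instance
  ∂EL = L − E.
This gives a 9×27 integer matrix of rank 8; reducing to Smith normal form yields diagonal entries (1,1,1,1,1,1,1,1).

∂_2: C_2 → C_1 acts by ∂[p,q,r] = [q,r] − [p,r] + [p,q]. For instance
  ∂BDG = DG − BG + BD,
  ∂DEL = EL − DL + DE.
The resulting 27×18 matrix has rank 18, and its Smith normal form has invariant factors (1,1,1,1,1,1,1,1,1,1,1,1,1,1,1,1,1,2).

Reading off H_k = ker ∂_k / im ∂_{k+1}:

  H_0: rank C_0 − rank ∂_1 = 9 − 8 = 1, and the invariant factors of ∂_1 are all 1, so H_0 ≅ Z.
  H_1: rank ker ∂_1 − rank ∂_2 = (27 − 8) − 18 = 1, and ∂_2 has invariant factor 2 > 1, so H_1 ≅ Z × Z/2.
  H_2: rank ker ∂_2 − rank ∂_3 = (18 − 18) − 0 = 0, and there is no ∂_3, so H_2 ≅ 0.

As a check, the Euler characteristic is 9 − 27 + 18 = 0, which agrees with 1 − 1 + 0 = 0.
(K is a triangulation of the Klein bottle.)

H_0 ≅ Z,  H_1 ≅ Z × Z/2,  H_2 = 0.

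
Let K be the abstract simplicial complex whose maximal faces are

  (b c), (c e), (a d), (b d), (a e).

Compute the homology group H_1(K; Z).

Fix the vertex order a < b < c < d < e and write every simplex with vertices in increasing order. Then dim K = 1 and the simplices of K are:

  0-simplices (5): a, b, c, d, e
  1-simplices (5): ad, ae, bc, bd, ce

so the chain groups are C_0 ≅ Z^5, C_1 ≅ Z^5.

∂_1: C_1 → C_0 sends each edge [p,q] (with p < q) to q − p. For instance
  ∂ad = d − a.
This gives a 5×5 integer matrix of rank 4; reducing to Smith normal form yields diagonal entries (1,1,1,1).

From H_k ≅ ker(∂_k) / im(∂_{k+1}) we obtain:

  H_1: rank ker ∂_1 − rank ∂_2 = (5 − 4) − 0 = 1, and there is no ∂_2, so H_1 ≅ Z.

(K is a triangulation of the circle S^1.)

H_1 = Z.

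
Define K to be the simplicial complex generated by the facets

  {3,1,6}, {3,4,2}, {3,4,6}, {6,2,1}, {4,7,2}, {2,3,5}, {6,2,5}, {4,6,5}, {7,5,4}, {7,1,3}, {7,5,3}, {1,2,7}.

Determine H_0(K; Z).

Take the total order 1 < 2 < 3 < 4 < 5 < 6 < 7 on the vertex set. Then K (dimension 2) consists of the simplices:

  0-simplices (7): [1], [2], [3], [4], [5], [6], [7]
  1-simplices (18): [1,2], [1,3], [1,6], [1,7], [2,3], [2,4], [2,5], [2,6], [2,7], [3,4], [3,5], [3,6], [3,7], [4,5], [4,6], [4,7], [5,6], [5,7]
  2-simplices (12): [1,2,6], [1,2,7], [1,3,6], [1,3,7], [2,3,4], [2,3,5], [2,4,7], [2,5,6], [3,4,6], [3,5,7], [4,5,6], [4,5,7]

so the chain groups are C_0 ≅ Z^7, C_1 ≅ Z^18, C_2 ≅ Z^12.

Boundary ∂_1: C_1 → C_0 is given by ∂[p,q] = [q] − [p]. For instance
  ∂[5,7] = [7] − [5].
As a 7×18 matrix over Z this has rank 6, with invariant factors (1,1,1,1,1,1).

∂_2: C_2 → C_1 sends each 2-simplex [p,q,r] to [q,r] − [p,r] + [p,q]. For instance
  ∂[1,2,7] = [2,7] − [1,7] + [1,2],
  ∂[2,4,7] = [4,7] − [2,7] + [2,4].
The resulting 18×12 matrix has rank 12, and its Smith normal form has invariant factors (1,1,1,1,1,1,1,1,1,1,1,2).

From H_k ≅ ker(∂_k) / im(∂_{k+1}) we obtain:

  H_0: rank C_0 − rank ∂_1 = 7 − 6 = 1, and the invariant factors of ∂_1 are all 1, so H_0 ≅ Z.

(K is a triangulation of the real projective plane RP^2.)

H_0 = Z.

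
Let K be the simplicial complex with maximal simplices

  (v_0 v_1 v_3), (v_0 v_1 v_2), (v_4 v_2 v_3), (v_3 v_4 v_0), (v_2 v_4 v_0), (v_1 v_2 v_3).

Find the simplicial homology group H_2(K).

We work with the vertex ordering v_0 < v_1 < v_2 < v_3 < v_4. The simplices of K, each written with vertices in increasing order, are:

  0-simplices (5): [v_0], [v_1], [v_2], [v_3], [v_4]
  1-simplices (9): [v_0,v_1], [v_0,v_2], [v_0,v_3], [v_0,v_4], [v_1,v_2], [v_1,v_3], [v_2,v_3], [v_2,v_4], [v_3,v_4]
  2-simplices (6): [v_0,v_1,v_2], [v_0,v_1,v_3], [v_0,v_2,v_4], [v_0,v_3,v_4], [v_1,v_2,v_3], [v_2,v_3,v_4]

giving chain groups C_0 ≅ Z^5, C_1 ≅ Z^9, C_2 ≅ Z^6.

∂_1: C_1 → C_0 maps an edge to its endpoints' difference, ∂[p,q] = q − p. For instance
  ∂[v_1,v_3] = [v_3] − [v_1].
This gives a 5×9 integer matrix of rank 4; reducing to Smith normal form yields diagonal entries (1,1,1,1).

∂_2: C_2 → C_1 acts by ∂[p,q,r] = [q,r] − [p,r] + [p,q]. For instance
  ∂[v_0,v_1,v_2] = [v_1,v_2] − [v_0,v_2] + [v_0,v_1],
  ∂[v_0,v_2,v_4] = [v_2,v_4] − [v_0,v_4] + [v_0,v_2].
The 9×6 boundary matrix has rank 5 and Smith normal form diag(1,1,1,1,1).

Reading off H_k = ker ∂_k / im ∂_{k+1}:

  H_2: rank ker ∂_2 − rank ∂_3 = (6 − 5) − 0 = 1, and there is no ∂_3, so H_2 ≅ Z.

(K is a triangulation of the 2-sphere S^2.)

H_2 = Z.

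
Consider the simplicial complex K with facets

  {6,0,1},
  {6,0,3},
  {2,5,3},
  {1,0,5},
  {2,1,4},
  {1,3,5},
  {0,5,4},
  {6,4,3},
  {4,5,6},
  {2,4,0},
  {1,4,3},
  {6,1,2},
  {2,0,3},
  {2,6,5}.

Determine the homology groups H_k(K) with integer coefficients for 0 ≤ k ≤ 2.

Take the total order 0 < 1 < 2 < 3 < 4 < 5 < 6 on the vertex set. Then K (dimension 2) consists of the simplices:

  0-simplices (7): [0], [1], [2], [3], [4], [5], [6]
  1-simplices (21): [0,1], [0,2], [0,3], [0,4], [0,5], [0,6], [1,2], [1,3], [1,4], [1,5], [1,6], [2,3], [2,4], [2,5], [2,6], [3,4], [3,5], [3,6], [4,5], [4,6], [5,6]
  2-simplices (14): [0,1,5], [0,1,6], [0,2,3], [0,2,4], [0,3,6], [0,4,5], [1,2,4], [1,2,6], [1,3,4], [1,3,5], [2,3,5], [2,5,6], [3,4,6], [4,5,6]

so the chain groups are C_0 ≅ Z^7, C_1 ≅ Z^21, C_2 ≅ Z^14.

Boundary ∂_1: C_1 → C_0 sends each edge [p,q] (with p < q) to q − p.
The 7×21 boundary matrix has rank 6 and Smith normal form diag(1,1,1,1,1,1).

Boundary ∂_2: C_2 → C_1 acts by ∂[p,q,r] = [q,r] − [p,r] + [p,q]. For instance
  ∂[2,5,6] = [5,6] − [2,6] + [2,5],
  ∂[1,2,4] = [2,4] − [1,4] + [1,2].
This gives a 21×14 integer matrix of rank 13; reducing to Smith normal form yields diagonal entries (1,1,1,1,1,1,1,1,1,1,1,1,1).

Now H_k = ker ∂_k / im ∂_{k+1}, so:

  H_0: rank C_0 − rank ∂_1 = 7 − 6 = 1, and the invariant factors of ∂_1 are all 1, so H_0 = Z.
  H_1: rank ker ∂_1 − rank ∂_2 = (21 − 6) − 13 = 2, and the invariant factors of ∂_2 are all 1, so H_1 = Z^2.
  H_2: rank ker ∂_2 − rank ∂_3 = (14 − 13) − 0 = 1, and there is no ∂_3, so H_2 = Z.

(K is a triangulation of the torus T^2.)

H_0 = Z,  H_1 = Z^2,  H_2 = Z.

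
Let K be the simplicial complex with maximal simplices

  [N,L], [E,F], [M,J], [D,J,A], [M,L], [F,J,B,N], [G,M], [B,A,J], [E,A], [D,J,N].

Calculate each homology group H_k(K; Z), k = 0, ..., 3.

H_0 ≅ Z,  H_1 ≅ Z^2,  H_2 = 0,  H_3 = 0.

Order the vertices as A < B < D < E < F < G < J < L < M < N. Listing each simplex with vertices in this order, K has dimension 3 with simplices:

  0-simplices (10): A, B, D, E, F, G, J, L, M, N
  1-simplices (17): AB, AD, AE, AJ, BF, BJ, BN, DJ, DN, EF, FJ, FN, GM, JM, JN, LM, LN
  2-simplices (7): ABJ, ADJ, BFJ, BFN, BJN, DJN, FJN
  3-simplices (1): BFJN

giving chain groups C_0 ≅ Z^10, C_1 ≅ Z^17, C_2 ≅ Z^7, C_3 ≅ Z^1.

The boundary map ∂_1: C_1 → C_0 maps an edge to its endpoints' difference, ∂[p,q] = q − p.
The 10×17 boundary matrix has rank 9 and Smith normal form diag(1,1,1,1,1,1,1,1,1).

The boundary map ∂_2: C_2 → C_1 acts by ∂[p,q,r] = [q,r] − [p,r] + [p,q]. For instance
  ∂FJN = JN − FN + FJ,
  ∂BJN = JN − BN + BJ.
The 17×7 boundary matrix has rank 6 and Smith normal form diag(1,1,1,1,1,1).

The boundary map ∂_3: C_3 → C_2 sends each 3-simplex σ to the alternating sum Σ_i (−1)^i (σ with its i-th vertex removed). For instance
  ∂BFJN = FJN − BJN + BFN − BFJ.
This gives a 7×1 integer matrix of rank 1; reducing to Smith normal form yields diagonal entries (1).

Now H_k = ker ∂_k / im ∂_{k+1}, so:

  H_0: rank C_0 − rank ∂_1 = 10 − 9 = 1, and the invariant factors of ∂_1 are all 1, so H_0 ≅ Z.
  H_1: rank ker ∂_1 − rank ∂_2 = (17 − 9) − 6 = 2, and the invariant factors of ∂_2 are all 1, so H_1 ≅ Z^2.
  H_2: rank ker ∂_2 − rank ∂_3 = (7 − 6) − 1 = 0, and the invariant factors of ∂_3 are all 1, so H_2 ≅ 0.
  H_3: rank ker ∂_3 − rank ∂_4 = (1 − 1) − 0 = 0, and there is no ∂_4, so H_3 ≅ 0.

As a check, the Euler characteristic is 10 − 17 + 7 − 1 = -1, which agrees with 1 − 2 + 0 − 0 = -1.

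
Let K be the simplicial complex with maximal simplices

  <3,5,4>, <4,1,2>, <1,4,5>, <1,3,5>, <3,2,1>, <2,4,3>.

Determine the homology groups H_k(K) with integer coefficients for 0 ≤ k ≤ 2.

H_0 = Z,  H_1 = 0,  H_2 = Z.

Order the vertices as 1 < 2 < 3 < 4 < 5. Listing each simplex with vertices in this order, K has dimension 2 with simplices:

  0-simplices (5): [1], [2], [3], [4], [5]
  1-simplices (9): [1,2], [1,3], [1,4], [1,5], [2,3], [2,4], [3,4], [3,5], [4,5]
  2-simplices (6): [1,2,3], [1,2,4], [1,3,5], [1,4,5], [2,3,4], [3,4,5]

so the chain groups are C_0 ≅ Z^5, C_1 ≅ Z^9, C_2 ≅ Z^6.

The boundary map ∂_1: C_1 → C_0 maps an edge to its endpoints' difference, ∂[p,q] = q − p. For instance
  ∂[4,5] = [5] − [4].
The resulting 5×9 matrix has rank 4, and its Smith normal form has invariant factors (1,1,1,1).

Boundary ∂_2: C_2 → C_1 maps a triangle to the signed sum of its edges. For instance
  ∂[1,2,3] = [2,3] − [1,3] + [1,2],
  ∂[1,4,5] = [4,5] − [1,5] + [1,4].
The resulting 9×6 matrix has rank 5, and its Smith normal form has invariant factors (1,1,1,1,1).

Computing H_k = (kernel of ∂_k) / (image of ∂_{k+1}):

  H_0: rank C_0 − rank ∂_1 = 5 − 4 = 1, and the invariant factors of ∂_1 are all 1, so H_0 = Z.
  H_1: rank ker ∂_1 − rank ∂_2 = (9 − 4) − 5 = 0, and the invariant factors of ∂_2 are all 1, so H_1 = 0.
  H_2: rank ker ∂_2 − rank ∂_3 = (6 − 5) − 0 = 1, and there is no ∂_3, so H_2 = Z.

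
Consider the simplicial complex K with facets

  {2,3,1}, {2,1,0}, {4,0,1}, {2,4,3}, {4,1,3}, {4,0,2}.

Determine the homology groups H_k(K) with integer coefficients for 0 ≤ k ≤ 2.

Take the total order 0 < 1 < 2 < 3 < 4 on the vertex set. Then K (dimension 2) consists of the simplices:

  0-simplices (5): [0], [1], [2], [3], [4]
  1-simplices (9): [0,1], [0,2], [0,4], [1,2], [1,3], [1,4], [2,3], [2,4], [3,4]
  2-simplices (6): [0,1,2], [0,1,4], [0,2,4], [1,2,3], [1,3,4], [2,3,4]

so the chain groups are C_0 ≅ Z^5, C_1 ≅ Z^9, C_2 ≅ Z^6.

The boundary map ∂_1: C_1 → C_0 maps an edge to its endpoints' difference, ∂[p,q] = q − p. For instance
  ∂[1,4] = [4] − [1].
This gives a 5×9 integer matrix of rank 4; reducing to Smith normal form yields diagonal entries (1,1,1,1).

The boundary map ∂_2: C_2 → C_1 sends each 2-simplex [p,q,r] to [q,r] − [p,r] + [p,q]. For instance
  ∂[1,2,3] = [2,3] − [1,3] + [1,2],
  ∂[0,1,4] = [1,4] − [0,4] + [0,1].
The resulting 9×6 matrix has rank 5, and its Smith normal form has invariant factors (1,1,1,1,1).

From H_k ≅ ker(∂_k) / im(∂_{k+1}) we obtain:

  H_0: rank C_0 − rank ∂_1 = 5 − 4 = 1, and the invariant factors of ∂_1 are all 1, so H_0 = Z.
  H_1: rank ker ∂_1 − rank ∂_2 = (9 − 4) − 5 = 0, and the invariant factors of ∂_2 are all 1, so H_1 = 0.
  H_2: rank ker ∂_2 − rank ∂_3 = (6 − 5) − 0 = 1, and there is no ∂_3, so H_2 = Z.

As a check, the Euler characteristic is 5 − 9 + 6 = 2, which agrees with 1 − 0 + 1 = 2.
(K is a triangulation of the 2-sphere S^2.)

H_0 ≅ Z,  H_1 = 0,  H_2 ≅ Z.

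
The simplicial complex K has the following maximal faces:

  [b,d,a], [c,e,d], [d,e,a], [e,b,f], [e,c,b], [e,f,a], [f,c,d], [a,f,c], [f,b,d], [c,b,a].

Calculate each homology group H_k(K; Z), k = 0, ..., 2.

Take the total order a < b < c < d < e < f on the vertex set. Then K (dimension 2) consists of the simplices:

  0-simplices (6): a, b, c, d, e, f
  1-simplices (15): ab, ac, ad, ae, af, bc, bd, be, bf, cd, ce, cf, de, df, ef
  2-simplices (10): abc, abd, acf, ade, aef, bce, bdf, bef, cde, cdf

so the chain groups are C_0 ≅ Z^6, C_1 ≅ Z^15, C_2 ≅ Z^10.

∂_1: C_1 → C_0 is given by ∂[p,q] = [q] − [p]. For instance
  ∂cf = f − c.
This gives a 6×15 integer matrix of rank 5; reducing to Smith normal form yields diagonal entries (1,1,1,1,1).

The boundary map ∂_2: C_2 → C_1 sends each 2-simplex [p,q,r] to [q,r] − [p,r] + [p,q]. For instance
  ∂aef = ef − af + ae,
  ∂acf = cf − af + ac.
As a 15×10 matrix over Z this has rank 10, with invariant factors (1,1,1,1,1,1,1,1,1,2).

Reading off H_k = ker ∂_k / im ∂_{k+1}:

  H_0: rank C_0 − rank ∂_1 = 6 − 5 = 1, and the invariant factors of ∂_1 are all 1, so H_0 = Z.
  H_1: rank ker ∂_1 − rank ∂_2 = (15 − 5) − 10 = 0, and ∂_2 has invariant factor 2 > 1, so H_1 = Z/2Z.
  H_2: rank ker ∂_2 − rank ∂_3 = (10 − 10) − 0 = 0, and there is no ∂_3, so H_2 = 0.

(K is a triangulation of the real projective plane RP^2.)

H_0 = Z,  H_1 = Z/2Z,  H_2 = 0.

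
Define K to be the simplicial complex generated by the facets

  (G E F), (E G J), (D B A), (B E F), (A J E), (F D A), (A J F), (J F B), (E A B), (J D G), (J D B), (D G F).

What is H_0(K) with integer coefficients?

Fix the vertex order A < B < D < E < F < G < J and write every simplex with vertices in increasing order. Then dim K = 2 and the simplices of K are:

  0-simplices (7): A, B, D, E, F, G, J
  1-simplices (18): AB, AD, AE, AF, AJ, BD, BE, BF, BJ, DF, DG, DJ, EF, EG, EJ, FG, FJ, GJ
  2-simplices (12): ABD, ABE, ADF, AEJ, AFJ, BDJ, BEF, BFJ, DFG, DGJ, EFG, EGJ

giving chain groups C_0 ≅ Z^7, C_1 ≅ Z^18, C_2 ≅ Z^12.

∂_1: C_1 → C_0 sends each edge [p,q] (with p < q) to q − p.
The 7×18 boundary matrix has rank 6 and Smith normal form diag(1,1,1,1,1,1).

∂_2: C_2 → C_1 acts by ∂[p,q,r] = [q,r] − [p,r] + [p,q]. For instance
  ∂DFG = FG − DG + DF,
  ∂AFJ = FJ − AJ + AF.
As a 18×12 matrix over Z this has rank 12, with invariant factors (1,1,1,1,1,1,1,1,1,1,1,2).

From H_k ≅ ker(∂_k) / im(∂_{k+1}) we obtain:

  H_0: rank C_0 − rank ∂_1 = 7 − 6 = 1, and the invariant factors of ∂_1 are all 1, so H_0 = Z.

(K is a triangulation of the real projective plane RP^2.)

H_0 ≅ Z.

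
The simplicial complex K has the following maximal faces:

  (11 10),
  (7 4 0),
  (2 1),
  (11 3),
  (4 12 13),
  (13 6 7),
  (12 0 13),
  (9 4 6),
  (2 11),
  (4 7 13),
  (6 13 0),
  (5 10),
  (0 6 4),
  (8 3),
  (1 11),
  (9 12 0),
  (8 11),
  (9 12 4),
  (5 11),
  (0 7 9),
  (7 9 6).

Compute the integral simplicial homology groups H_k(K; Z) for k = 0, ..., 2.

We work with the vertex ordering 0 < 1 < 2 < 3 < 4 < 5 < 6 < 7 < 8 < 9 < 10 < 11 < 12 < 13. The simplices of K, each written with vertices in increasing order, are:

  0-simplices (14): [0], [1], [2], [3], [4], [5], [6], [7], [8], [9], [10], [11], [12], [13]
  1-simplices (27): (27 of them)
  2-simplices (12): [0,4,6], [0,4,7], [0,6,13], [0,7,9], [0,9,12], [0,12,13], [4,6,9], [4,7,13], [4,9,12], [4,12,13], [6,7,9], [6,7,13]

giving chain groups C_0 ≅ Z^14, C_1 ≅ Z^27, C_2 ≅ Z^12.

The boundary map ∂_1: C_1 → C_0 is given by ∂[p,q] = [q] − [p].
The resulting 14×27 matrix has rank 12, and its Smith normal form has invariant factors (1,1,1,1,1,1,1,1,1,1,1,1).

∂_2: C_2 → C_1 acts by ∂[p,q,r] = [q,r] − [p,r] + [p,q]. For instance
  ∂[0,4,7] = [4,7] − [0,7] + [0,4],
  ∂[0,7,9] = [7,9] − [0,9] + [0,7].
As a 27×12 matrix over Z this has rank 12, with invariant factors (1,1,1,1,1,1,1,1,1,1,1,2).

Computing H_k = (kernel of ∂_k) / (image of ∂_{k+1}):

  H_0: rank C_0 − rank ∂_1 = 14 − 12 = 2, and the invariant factors of ∂_1 are all 1, so H_0 = Z^2.
  H_1: rank ker ∂_1 − rank ∂_2 = (27 − 12) − 12 = 3, and ∂_2 has invariant factor 2 > 1, so H_1 = Z^3 ⊕ Z_2.
  H_2: rank ker ∂_2 − rank ∂_3 = (12 − 12) − 0 = 0, and there is no ∂_3, so H_2 = 0.

As a check, the Euler characteristic is 14 − 27 + 12 = -1, which agrees with 2 − 3 + 0 = -1.

H_0 = Z^2,  H_1 = Z^3 ⊕ Z_2,  H_2 = 0.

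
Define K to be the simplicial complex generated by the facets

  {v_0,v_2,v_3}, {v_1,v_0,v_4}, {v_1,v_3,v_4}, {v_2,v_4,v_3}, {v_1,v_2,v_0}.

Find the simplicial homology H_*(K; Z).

H_0 ≅ Z,  H_1 ≅ Z,  H_2 = 0.

Take the total order v_0 < v_1 < v_2 < v_3 < v_4 on the vertex set. Then K (dimension 2) consists of the simplices:

  0-simplices (5): [v_0], [v_1], [v_2], [v_3], [v_4]
  1-simplices (10): [v_0,v_1], [v_0,v_2], [v_0,v_3], [v_0,v_4], [v_1,v_2], [v_1,v_3], [v_1,v_4], [v_2,v_3], [v_2,v_4], [v_3,v_4]
  2-simplices (5): [v_0,v_1,v_2], [v_0,v_1,v_4], [v_0,v_2,v_3], [v_1,v_3,v_4], [v_2,v_3,v_4]

Hence C_0 ≅ Z^5, C_1 ≅ Z^10, C_2 ≅ Z^5.

Boundary ∂_1: C_1 → C_0 sends each edge [p,q] (with p < q) to q − p. For instance
  ∂[v_0,v_3] = [v_3] − [v_0].
The resulting 5×10 matrix has rank 4, and its Smith normal form has invariant factors (1,1,1,1).

∂_2: C_2 → C_1 sends each 2-simplex [p,q,r] to [q,r] − [p,r] + [p,q]. For instance
  ∂[v_2,v_3,v_4] = [v_3,v_4] − [v_2,v_4] + [v_2,v_3],
  ∂[v_0,v_1,v_2] = [v_1,v_2] − [v_0,v_2] + [v_0,v_1].
The resulting 10×5 matrix has rank 5, and its Smith normal form has invariant factors (1,1,1,1,1).

From H_k ≅ ker(∂_k) / im(∂_{k+1}) we obtain:

  H_0: rank C_0 − rank ∂_1 = 5 − 4 = 1, and the invariant factors of ∂_1 are all 1, so H_0 ≅ Z.
  H_1: rank ker ∂_1 − rank ∂_2 = (10 − 4) − 5 = 1, and the invariant factors of ∂_2 are all 1, so H_1 ≅ Z.
  H_2: rank ker ∂_2 − rank ∂_3 = (5 − 5) − 0 = 0, and there is no ∂_3, so H_2 ≅ 0.

As a check, the Euler characteristic is 5 − 10 + 5 = 0, which agrees with 1 − 1 + 0 = 0.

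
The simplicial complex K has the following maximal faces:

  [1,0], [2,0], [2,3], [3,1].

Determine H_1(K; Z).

H_1 ≅ Z.

Fix the vertex order 0 < 1 < 2 < 3 and write every simplex with vertices in increasing order. Then dim K = 1 and the simplices of K are:

  0-simplices (4): [0], [1], [2], [3]
  1-simplices (4): [0,1], [0,2], [1,3], [2,3]

Hence C_0 ≅ Z^4, C_1 ≅ Z^4.

Boundary ∂_1: C_1 → C_0 maps an edge to its endpoints' difference, ∂[p,q] = q − p.
This gives a 4×4 integer matrix of rank 3; reducing to Smith normal form yields diagonal entries (1,1,1).

From H_k ≅ ker(∂_k) / im(∂_{k+1}) we obtain:

  H_1: rank ker ∂_1 − rank ∂_2 = (4 − 3) − 0 = 1, and there is no ∂_2, so H_1 ≅ Z.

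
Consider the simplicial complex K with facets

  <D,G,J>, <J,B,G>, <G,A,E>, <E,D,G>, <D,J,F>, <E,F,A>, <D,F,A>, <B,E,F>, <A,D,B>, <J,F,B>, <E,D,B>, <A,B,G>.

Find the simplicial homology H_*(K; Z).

K has 7 vertices, 18 edges, 12 triangles.
rank ∂_0 = 0, rank ∂_1 = 6 ⇒ b_0 = 7 − 0 − 6 = 1; all invariant factors of ∂_1 are 1 so no torsion. So H_0 ≅ Z.
rank ∂_1 = 6, rank ∂_2 = 12 ⇒ b_1 = 18 − 6 − 12 = 0; ∂_2 has invariant factor(s) [2] giving torsion. So H_1 ≅ Z/2Z.
rank ∂_2 = 12, rank ∂_3 = 0 ⇒ b_2 = 12 − 12 − 0 = 0. So H_2 ≅ 0.

H_0 ≅ Z,  H_1 ≅ Z/2Z,  H_2 = 0.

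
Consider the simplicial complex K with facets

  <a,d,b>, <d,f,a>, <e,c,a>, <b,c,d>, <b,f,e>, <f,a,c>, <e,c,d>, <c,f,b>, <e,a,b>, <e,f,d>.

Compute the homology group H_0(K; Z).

H_0 ≅ Z.

Take the total order a < b < c < d < e < f on the vertex set. Then K (dimension 2) consists of the simplices:

  0-simplices (6): a, b, c, d, e, f
  1-simplices (15): ab, ac, ad, ae, af, bc, bd, be, bf, cd, ce, cf, de, df, ef
  2-simplices (10): abd, abe, ace, acf, adf, bcd, bcf, bef, cde, def

giving chain groups C_0 ≅ Z^6, C_1 ≅ Z^15, C_2 ≅ Z^10.

The boundary map ∂_1: C_1 → C_0 maps an edge to its endpoints' difference, ∂[p,q] = q − p. For instance
  ∂af = f − a.
This gives a 6×15 integer matrix of rank 5; reducing to Smith normal form yields diagonal entries (1,1,1,1,1).

The boundary map ∂_2: C_2 → C_1 acts by ∂[p,q,r] = [q,r] − [p,r] + [p,q]. For instance
  ∂bef = ef − bf + be,
  ∂bcd = cd − bd + bc.
This gives a 15×10 integer matrix of rank 10; reducing to Smith normal form yields diagonal entries (1,1,1,1,1,1,1,1,1,2).

Now H_k = ker ∂_k / im ∂_{k+1}, so:

  H_0: rank C_0 − rank ∂_1 = 6 − 5 = 1, and the invariant factors of ∂_1 are all 1, so H_0 ≅ Z.

(K is a triangulation of the real projective plane RP^2.)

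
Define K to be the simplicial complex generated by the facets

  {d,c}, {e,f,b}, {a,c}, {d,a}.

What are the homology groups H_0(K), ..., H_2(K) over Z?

H_0 = Z^2,  H_1 = Z,  H_2 = 0.

We work with the vertex ordering a < b < c < d < e < f. The simplices of K, each written with vertices in increasing order, are:

  0-simplices (6): a, b, c, d, e, f
  1-simplices (6): ac, ad, be, bf, cd, ef
  2-simplices (1): bef

giving chain groups C_0 ≅ Z^6, C_1 ≅ Z^6, C_2 ≅ Z^1.

∂_1: C_1 → C_0 sends each edge [p,q] (with p < q) to q − p.
The 6×6 boundary matrix has rank 4 and Smith normal form diag(1,1,1,1).

∂_2: C_2 → C_1 sends each 2-simplex [p,q,r] to [q,r] − [p,r] + [p,q]. For instance
  ∂bef = ef − bf + be.
The 6×1 boundary matrix has rank 1 and Smith normal form diag(1).

From H_k ≅ ker(∂_k) / im(∂_{k+1}) we obtain:

  H_0: rank C_0 − rank ∂_1 = 6 − 4 = 2, and the invariant factors of ∂_1 are all 1, so H_0 ≅ Z^2.
  H_1: rank ker ∂_1 − rank ∂_2 = (6 − 4) − 1 = 1, and the invariant factors of ∂_2 are all 1, so H_1 ≅ Z.
  H_2: rank ker ∂_2 − rank ∂_3 = (1 − 1) − 0 = 0, and there is no ∂_3, so H_2 ≅ 0.

(K is a triangulation of the disjoint union of the circle S^1 and the 2-simplex.)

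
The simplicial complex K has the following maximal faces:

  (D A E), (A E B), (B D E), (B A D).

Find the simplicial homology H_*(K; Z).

Fix the vertex order A < B < D < E and write every simplex with vertices in increasing order. Then dim K = 2 and the simplices of K are:

  0-simplices (4): A, B, D, E
  1-simplices (6): AB, AD, AE, BD, BE, DE
  2-simplices (4): ABD, ABE, ADE, BDE

giving chain groups C_0 ≅ Z^4, C_1 ≅ Z^6, C_2 ≅ Z^4.

The boundary map ∂_1: C_1 → C_0 sends each edge [p,q] (with p < q) to q − p.
This gives a 4×6 integer matrix of rank 3; reducing to Smith normal form yields diagonal entries (1,1,1).

The boundary map ∂_2: C_2 → C_1 acts by ∂[p,q,r] = [q,r] − [p,r] + [p,q]. For instance
  ∂ADE = DE − AE + AD,
  ∂ABE = BE − AE + AB.
The 6×4 boundary matrix has rank 3 and Smith normal form diag(1,1,1).

From H_k ≅ ker(∂_k) / im(∂_{k+1}) we obtain:

  H_0: rank C_0 − rank ∂_1 = 4 − 3 = 1, and the invariant factors of ∂_1 are all 1, so H_0 = Z.
  H_1: rank ker ∂_1 − rank ∂_2 = (6 − 3) − 3 = 0, and the invariant factors of ∂_2 are all 1, so H_1 = 0.
  H_2: rank ker ∂_2 − rank ∂_3 = (4 − 3) − 0 = 1, and there is no ∂_3, so H_2 = Z.

H_0 = Z,  H_1 = 0,  H_2 = Z.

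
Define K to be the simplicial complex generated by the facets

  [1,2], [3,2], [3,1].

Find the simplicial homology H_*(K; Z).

H_0 ≅ Z,  H_1 ≅ Z.

Fix the vertex order 1 < 2 < 3 and write every simplex with vertices in increasing order. Then dim K = 1 and the simplices of K are:

  0-simplices (3): [1], [2], [3]
  1-simplices (3): [1,2], [1,3], [2,3]

so the chain groups are C_0 ≅ Z^3, C_1 ≅ Z^3.

Boundary ∂_1: C_1 → C_0 is given by ∂[p,q] = [q] − [p].
As a 3×3 matrix over Z this has rank 2, with invariant factors (1,1).

Computing H_k = (kernel of ∂_k) / (image of ∂_{k+1}):

  H_0: rank C_0 − rank ∂_1 = 3 − 2 = 1, and the invariant factors of ∂_1 are all 1, so H_0 ≅ Z.
  H_1: rank ker ∂_1 − rank ∂_2 = (3 − 2) − 0 = 1, and there is no ∂_2, so H_1 ≅ Z.

As a check, the Euler characteristic is 3 − 3 = 0, which agrees with 1 − 1 = 0.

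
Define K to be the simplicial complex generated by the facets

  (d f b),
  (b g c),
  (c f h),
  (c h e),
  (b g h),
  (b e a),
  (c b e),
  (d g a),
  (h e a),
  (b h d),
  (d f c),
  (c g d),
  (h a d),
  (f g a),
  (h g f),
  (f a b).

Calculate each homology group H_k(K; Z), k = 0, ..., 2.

H_0 = Z,  H_1 = Z^2,  H_2 = Z.

Fix the vertex order a < b < c < d < e < f < g < h and write every simplex with vertices in increasing order. Then dim K = 2 and the simplices of K are:

  0-simplices (8): a, b, c, d, e, f, g, h
  1-simplices (24): ab, ad, ae, af, ag, ah, bc, bd, be, bf, bg, bh, cd, ce, cf, cg, ch, df, dg, dh, eh, fg, fh, gh
  2-simplices (16): abe, abf, adg, adh, aeh, afg, bce, bcg, bdf, bdh, bgh, cdf, cdg, ceh, cfh, fgh

Hence C_0 ≅ Z^8, C_1 ≅ Z^24, C_2 ≅ Z^16.

∂_1: C_1 → C_0 maps an edge to its endpoints' difference, ∂[p,q] = q − p.
As a 8×24 matrix over Z this has rank 7, with invariant factors (1,1,1,1,1,1,1).

Boundary ∂_2: C_2 → C_1 sends each 2-simplex [p,q,r] to [q,r] − [p,r] + [p,q]. For instance
  ∂bdf = df − bf + bd,
  ∂abe = be − ae + ab.
This gives a 24×16 integer matrix of rank 15; reducing to Smith normal form yields diagonal entries (1,1,1,1,1,1,1,1,1,1,1,1,1,1,1).

Computing H_k = (kernel of ∂_k) / (image of ∂_{k+1}):

  H_0: rank C_0 − rank ∂_1 = 8 − 7 = 1, and the invariant factors of ∂_1 are all 1, so H_0 ≅ Z.
  H_1: rank ker ∂_1 − rank ∂_2 = (24 − 7) − 15 = 2, and the invariant factors of ∂_2 are all 1, so H_1 ≅ Z^2.
  H_2: rank ker ∂_2 − rank ∂_3 = (16 − 15) − 0 = 1, and there is no ∂_3, so H_2 ≅ Z.

As a check, the Euler characteristic is 8 − 24 + 16 = 0, which agrees with 1 − 2 + 1 = 0.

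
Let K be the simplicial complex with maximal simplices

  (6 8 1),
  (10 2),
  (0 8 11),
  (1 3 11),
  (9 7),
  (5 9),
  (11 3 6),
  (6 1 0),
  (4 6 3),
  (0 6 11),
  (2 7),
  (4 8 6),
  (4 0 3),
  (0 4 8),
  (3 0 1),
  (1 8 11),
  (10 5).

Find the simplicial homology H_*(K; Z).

H_0 = Z^2,  H_1 = Z ⊕ Z_2,  H_2 = 0.

We work with the vertex ordering 0 < 1 < 2 < 3 < 4 < 5 < 6 < 7 < 8 < 9 < 10 < 11. The simplices of K, each written with vertices in increasing order, are:

  0-simplices (12): [0], [1], [2], [3], [4], [5], [6], [7], [8], [9], [10], [11]
  1-simplices (23): (23 of them)
  2-simplices (12): [0,1,3], [0,1,6], [0,3,4], [0,4,8], [0,6,11], [0,8,11], [1,3,11], [1,6,8], [1,8,11], [3,4,6], [3,6,11], [4,6,8]

so the chain groups are C_0 ≅ Z^12, C_1 ≅ Z^23, C_2 ≅ Z^12.

∂_1: C_1 → C_0 is given by ∂[p,q] = [q] − [p]. For instance
  ∂[2,7] = [7] − [2].
The 12×23 boundary matrix has rank 10 and Smith normal form diag(1,1,1,1,1,1,1,1,1,1).

The boundary map ∂_2: C_2 → C_1 maps a triangle to the signed sum of its edges. For instance
  ∂[1,3,11] = [3,11] − [1,11] + [1,3],
  ∂[0,1,6] = [1,6] − [0,6] + [0,1].
This gives a 23×12 integer matrix of rank 12; reducing to Smith normal form yields diagonal entries (1,1,1,1,1,1,1,1,1,1,1,2).

Now H_k = ker ∂_k / im ∂_{k+1}, so:

  H_0: rank C_0 − rank ∂_1 = 12 − 10 = 2, and the invariant factors of ∂_1 are all 1, so H_0 = Z^2.
  H_1: rank ker ∂_1 − rank ∂_2 = (23 − 10) − 12 = 1, and ∂_2 has invariant factor 2 > 1, so H_1 = Z ⊕ Z_2.
  H_2: rank ker ∂_2 − rank ∂_3 = (12 − 12) − 0 = 0, and there is no ∂_3, so H_2 = 0.

(K is a triangulation of the disjoint union of the circle S^1 and the real projective plane RP^2.)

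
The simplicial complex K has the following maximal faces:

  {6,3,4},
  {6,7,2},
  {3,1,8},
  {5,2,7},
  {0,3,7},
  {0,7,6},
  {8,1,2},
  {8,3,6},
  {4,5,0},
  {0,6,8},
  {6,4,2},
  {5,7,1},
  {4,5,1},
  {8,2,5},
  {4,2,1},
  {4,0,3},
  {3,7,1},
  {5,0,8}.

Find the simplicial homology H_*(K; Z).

H_0 ≅ Z,  H_1 ≅ Z × Z/2,  H_2 = 0.

Order the vertices as 0 < 1 < 2 < 3 < 4 < 5 < 6 < 7 < 8. Listing each simplex with vertices in this order, K has dimension 2 with simplices:

  0-simplices (9): [0], [1], [2], [3], [4], [5], [6], [7], [8]
  1-simplices (27): (27 of them)
  2-simplices (18): [0,3,4], [0,3,7], [0,4,5], [0,5,8], [0,6,7], [0,6,8], [1,2,4], [1,2,8], [1,3,7], [1,3,8], [1,4,5], [1,5,7], [2,4,6], [2,5,7], [2,5,8], [2,6,7], [3,4,6], [3,6,8]

giving chain groups C_0 ≅ Z^9, C_1 ≅ Z^27, C_2 ≅ Z^18.

Boundary ∂_1: C_1 → C_0 sends each edge [p,q] (with p < q) to q − p.
The 9×27 boundary matrix has rank 8 and Smith normal form diag(1,1,1,1,1,1,1,1).

∂_2: C_2 → C_1 acts by ∂[p,q,r] = [q,r] − [p,r] + [p,q]. For instance
  ∂[0,6,7] = [6,7] − [0,7] + [0,6],
  ∂[3,4,6] = [4,6] − [3,6] + [3,4].
This gives a 27×18 integer matrix of rank 18; reducing to Smith normal form yields diagonal entries (1,1,1,1,1,1,1,1,1,1,1,1,1,1,1,1,1,2).

From H_k ≅ ker(∂_k) / im(∂_{k+1}) we obtain:

  H_0: rank C_0 − rank ∂_1 = 9 − 8 = 1, and the invariant factors of ∂_1 are all 1, so H_0 = Z.
  H_1: rank ker ∂_1 − rank ∂_2 = (27 − 8) − 18 = 1, and ∂_2 has invariant factor 2 > 1, so H_1 = Z × Z/2.
  H_2: rank ker ∂_2 − rank ∂_3 = (18 − 18) − 0 = 0, and there is no ∂_3, so H_2 = 0.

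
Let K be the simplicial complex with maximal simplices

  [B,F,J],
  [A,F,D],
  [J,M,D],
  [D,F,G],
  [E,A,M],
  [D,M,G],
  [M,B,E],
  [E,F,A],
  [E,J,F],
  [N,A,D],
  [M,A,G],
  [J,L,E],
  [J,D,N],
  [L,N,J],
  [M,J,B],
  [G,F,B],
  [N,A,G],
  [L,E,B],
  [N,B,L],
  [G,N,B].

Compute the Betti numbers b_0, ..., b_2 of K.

b_0 = 1, b_1 = 1, b_2 = 0.

Order the vertices as A < B < D < E < F < G < J < L < M < N. Listing each simplex with vertices in this order, K has dimension 2 with simplices:

  0-simplices (10): A, B, D, E, F, G, J, L, M, N
  1-simplices (30): AD, AE, AF, AG, AM, AN, BE, BF, BG, BJ, BL, BM, BN, DF, DG, DJ, DM, DN, EF, EJ, EL, EM, FG, FJ, GM, GN, JL, JM, JN, LN
  2-simplices (20): ADF, ADN, AEF, AEM, AGM, AGN, BEL, BEM, BFG, BFJ, BGN, BJM, BLN, DFG, DGM, DJM, DJN, EFJ, EJL, JLN

Hence C_0 ≅ Z^10, C_1 ≅ Z^30, C_2 ≅ Z^20.

Boundary ∂_1: C_1 → C_0 maps an edge to its endpoints' difference, ∂[p,q] = q − p. For instance
  ∂AF = F − A.
The 10×30 boundary matrix has rank 9 and Smith normal form diag(1,1,1,1,1,1,1,1,1).

The boundary map ∂_2: C_2 → C_1 maps a triangle to the signed sum of its edges. For instance
  ∂AGM = GM − AM + AG,
  ∂BLN = LN − BN + BL.
The resulting 30×20 matrix has rank 20, and its Smith normal form has invariant factors (1,1,1,1,1,1,1,1,1,1,1,1,1,1,1,1,1,1,1,2).

From H_k ≅ ker(∂_k) / im(∂_{k+1}) we obtain:

  H_0: rank C_0 − rank ∂_1 = 10 − 9 = 1, and the invariant factors of ∂_1 are all 1, so H_0 = Z.
  H_1: rank ker ∂_1 − rank ∂_2 = (30 − 9) − 20 = 1, and ∂_2 has invariant factor 2 > 1, so H_1 = Z ⊕ Z/2Z.
  H_2: rank ker ∂_2 − rank ∂_3 = (20 − 20) − 0 = 0, and there is no ∂_3, so H_2 = 0.

Hence the Betti numbers are b_0 = 1, b_1 = 1, b_2 = 0.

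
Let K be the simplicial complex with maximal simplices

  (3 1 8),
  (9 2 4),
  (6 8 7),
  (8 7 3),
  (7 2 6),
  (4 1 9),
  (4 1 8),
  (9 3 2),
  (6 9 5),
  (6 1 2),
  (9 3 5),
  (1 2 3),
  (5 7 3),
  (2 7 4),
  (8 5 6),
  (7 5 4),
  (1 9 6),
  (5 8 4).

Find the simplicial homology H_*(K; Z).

H_0 ≅ Z,  H_1 ≅ Z ⊕ Z_2,  H_2 = 0.

Take the total order 1 < 2 < 3 < 4 < 5 < 6 < 7 < 8 < 9 on the vertex set. Then K (dimension 2) consists of the simplices:

  0-simplices (9): [1], [2], [3], [4], [5], [6], [7], [8], [9]
  1-simplices (27): (27 of them)
  2-simplices (18): [1,2,3], [1,2,6], [1,3,8], [1,4,8], [1,4,9], [1,6,9], [2,3,9], [2,4,7], [2,4,9], [2,6,7], [3,5,7], [3,5,9], [3,7,8], [4,5,7], [4,5,8], [5,6,8], [5,6,9], [6,7,8]

giving chain groups C_0 ≅ Z^9, C_1 ≅ Z^27, C_2 ≅ Z^18.

∂_1: C_1 → C_0 sends each edge [p,q] (with p < q) to q − p.
This gives a 9×27 integer matrix of rank 8; reducing to Smith normal form yields diagonal entries (1,1,1,1,1,1,1,1).

The boundary map ∂_2: C_2 → C_1 sends each 2-simplex [p,q,r] to [q,r] − [p,r] + [p,q]. For instance
  ∂[1,4,9] = [4,9] − [1,9] + [1,4],
  ∂[3,5,7] = [5,7] − [3,7] + [3,5].
The 27×18 boundary matrix has rank 18 and Smith normal form diag(1,1,1,1,1,1,1,1,1,1,1,1,1,1,1,1,1,2).

Reading off H_k = ker ∂_k / im ∂_{k+1}:

  H_0: rank C_0 − rank ∂_1 = 9 − 8 = 1, and the invariant factors of ∂_1 are all 1, so H_0 = Z.
  H_1: rank ker ∂_1 − rank ∂_2 = (27 − 8) − 18 = 1, and ∂_2 has invariant factor 2 > 1, so H_1 = Z ⊕ Z_2.
  H_2: rank ker ∂_2 − rank ∂_3 = (18 − 18) − 0 = 0, and there is no ∂_3, so H_2 = 0.

As a check, the Euler characteristic is 9 − 27 + 18 = 0, which agrees with 1 − 1 + 0 = 0.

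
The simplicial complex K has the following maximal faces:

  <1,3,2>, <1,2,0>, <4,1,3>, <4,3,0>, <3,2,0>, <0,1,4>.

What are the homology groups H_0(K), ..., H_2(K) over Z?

Order the vertices as 0 < 1 < 2 < 3 < 4. Listing each simplex with vertices in this order, K has dimension 2 with simplices:

  0-simplices (5): [0], [1], [2], [3], [4]
  1-simplices (9): [0,1], [0,2], [0,3], [0,4], [1,2], [1,3], [1,4], [2,3], [3,4]
  2-simplices (6): [0,1,2], [0,1,4], [0,2,3], [0,3,4], [1,2,3], [1,3,4]

Hence C_0 ≅ Z^5, C_1 ≅ Z^9, C_2 ≅ Z^6.

The boundary map ∂_1: C_1 → C_0 sends each edge [p,q] (with p < q) to q − p. For instance
  ∂[3,4] = [4] − [3].
The resulting 5×9 matrix has rank 4, and its Smith normal form has invariant factors (1,1,1,1).

Boundary ∂_2: C_2 → C_1 acts by ∂[p,q,r] = [q,r] − [p,r] + [p,q]. For instance
  ∂[0,1,2] = [1,2] − [0,2] + [0,1],
  ∂[1,2,3] = [2,3] − [1,3] + [1,2].
The resulting 9×6 matrix has rank 5, and its Smith normal form has invariant factors (1,1,1,1,1).

Now H_k = ker ∂_k / im ∂_{k+1}, so:

  H_0: rank C_0 − rank ∂_1 = 5 − 4 = 1, and the invariant factors of ∂_1 are all 1, so H_0 ≅ Z.
  H_1: rank ker ∂_1 − rank ∂_2 = (9 − 4) − 5 = 0, and the invariant factors of ∂_2 are all 1, so H_1 ≅ 0.
  H_2: rank ker ∂_2 − rank ∂_3 = (6 − 5) − 0 = 1, and there is no ∂_3, so H_2 ≅ Z.

H_0 ≅ Z,  H_1 = 0,  H_2 ≅ Z.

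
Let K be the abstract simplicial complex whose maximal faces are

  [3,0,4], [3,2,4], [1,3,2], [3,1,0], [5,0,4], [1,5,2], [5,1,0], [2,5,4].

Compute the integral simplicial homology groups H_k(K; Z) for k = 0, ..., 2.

Order the vertices as 0 < 1 < 2 < 3 < 4 < 5. Listing each simplex with vertices in this order, K has dimension 2 with simplices:

  0-simplices (6): [0], [1], [2], [3], [4], [5]
  1-simplices (12): [0,1], [0,3], [0,4], [0,5], [1,2], [1,3], [1,5], [2,3], [2,4], [2,5], [3,4], [4,5]
  2-simplices (8): [0,1,3], [0,1,5], [0,3,4], [0,4,5], [1,2,3], [1,2,5], [2,3,4], [2,4,5]

Hence C_0 ≅ Z^6, C_1 ≅ Z^12, C_2 ≅ Z^8.

The boundary map ∂_1: C_1 → C_0 sends each edge [p,q] (with p < q) to q − p. For instance
  ∂[0,4] = [4] − [0].
The resulting 6×12 matrix has rank 5, and its Smith normal form has invariant factors (1,1,1,1,1).

∂_2: C_2 → C_1 maps a triangle to the signed sum of its edges. For instance
  ∂[0,1,5] = [1,5] − [0,5] + [0,1],
  ∂[1,2,3] = [2,3] − [1,3] + [1,2].
The 12×8 boundary matrix has rank 7 and Smith normal form diag(1,1,1,1,1,1,1).

Reading off H_k = ker ∂_k / im ∂_{k+1}:

  H_0: rank C_0 − rank ∂_1 = 6 − 5 = 1, and the invariant factors of ∂_1 are all 1, so H_0 ≅ Z.
  H_1: rank ker ∂_1 − rank ∂_2 = (12 − 5) − 7 = 0, and the invariant factors of ∂_2 are all 1, so H_1 ≅ 0.
  H_2: rank ker ∂_2 − rank ∂_3 = (8 − 7) − 0 = 1, and there is no ∂_3, so H_2 ≅ Z.

As a check, the Euler characteristic is 6 − 12 + 8 = 2, which agrees with 1 − 0 + 1 = 2.

H_0 ≅ Z,  H_1 = 0,  H_2 ≅ Z.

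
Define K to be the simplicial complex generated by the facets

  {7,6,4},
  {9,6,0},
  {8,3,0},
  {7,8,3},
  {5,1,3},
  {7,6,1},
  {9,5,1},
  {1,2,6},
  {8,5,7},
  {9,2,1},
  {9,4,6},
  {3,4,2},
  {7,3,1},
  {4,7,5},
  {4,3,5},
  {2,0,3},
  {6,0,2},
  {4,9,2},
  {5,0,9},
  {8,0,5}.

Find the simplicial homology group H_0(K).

K has 10 vertices, 30 edges, 20 triangles.
rank ∂_0 = 0, rank ∂_1 = 9 ⇒ b_0 = 10 − 0 − 9 = 1; all invariant factors of ∂_1 are 1 so no torsion. So H_0 ≅ Z.

H_0 ≅ Z.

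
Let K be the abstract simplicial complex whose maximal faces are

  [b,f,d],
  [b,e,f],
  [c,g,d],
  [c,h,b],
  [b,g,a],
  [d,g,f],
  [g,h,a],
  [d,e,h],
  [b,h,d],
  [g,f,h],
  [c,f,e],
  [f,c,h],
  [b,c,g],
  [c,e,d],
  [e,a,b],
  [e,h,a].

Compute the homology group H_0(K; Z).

H_0 = Z.

We work with the vertex ordering a < b < c < d < e < f < g < h. The simplices of K, each written with vertices in increasing order, are:

  0-simplices (8): a, b, c, d, e, f, g, h
  1-simplices (24): ab, ae, ag, ah, bc, bd, be, bf, bg, bh, cd, ce, cf, cg, ch, de, df, dg, dh, ef, eh, fg, fh, gh
  2-simplices (16): abe, abg, aeh, agh, bcg, bch, bdf, bdh, bef, cde, cdg, cef, cfh, deh, dfg, fgh

so the chain groups are C_0 ≅ Z^8, C_1 ≅ Z^24, C_2 ≅ Z^16.

∂_1: C_1 → C_0 maps an edge to its endpoints' difference, ∂[p,q] = q − p. For instance
  ∂ae = e − a.
The 8×24 boundary matrix has rank 7 and Smith normal form diag(1,1,1,1,1,1,1).

∂_2: C_2 → C_1 acts by ∂[p,q,r] = [q,r] − [p,r] + [p,q]. For instance
  ∂abe = be − ae + ab,
  ∂agh = gh − ah + ag.
This gives a 24×16 integer matrix of rank 15; reducing to Smith normal form yields diagonal entries (1,1,1,1,1,1,1,1,1,1,1,1,1,1,1).

Now H_k = ker ∂_k / im ∂_{k+1}, so:

  H_0: rank C_0 − rank ∂_1 = 8 − 7 = 1, and the invariant factors of ∂_1 are all 1, so H_0 ≅ Z.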